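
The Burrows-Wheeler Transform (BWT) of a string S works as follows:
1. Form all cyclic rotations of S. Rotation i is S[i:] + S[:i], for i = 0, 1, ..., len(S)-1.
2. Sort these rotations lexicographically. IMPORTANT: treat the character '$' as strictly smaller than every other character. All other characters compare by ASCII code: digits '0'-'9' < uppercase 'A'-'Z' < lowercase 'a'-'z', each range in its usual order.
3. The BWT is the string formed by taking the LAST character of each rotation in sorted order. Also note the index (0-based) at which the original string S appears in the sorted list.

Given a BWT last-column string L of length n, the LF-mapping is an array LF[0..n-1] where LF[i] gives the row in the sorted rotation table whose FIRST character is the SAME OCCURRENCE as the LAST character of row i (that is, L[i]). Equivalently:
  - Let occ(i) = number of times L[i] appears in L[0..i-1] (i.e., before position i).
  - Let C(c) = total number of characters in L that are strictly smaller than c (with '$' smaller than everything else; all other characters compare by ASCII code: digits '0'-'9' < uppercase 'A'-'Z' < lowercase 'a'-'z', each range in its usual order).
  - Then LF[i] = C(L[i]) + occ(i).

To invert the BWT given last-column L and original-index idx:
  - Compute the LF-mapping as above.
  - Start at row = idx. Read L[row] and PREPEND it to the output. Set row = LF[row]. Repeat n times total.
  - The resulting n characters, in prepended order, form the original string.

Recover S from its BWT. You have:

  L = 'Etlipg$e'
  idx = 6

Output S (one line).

LF mapping: 1 7 5 4 6 3 0 2
Walk LF starting at row 6, prepending L[row]:
  step 1: row=6, L[6]='$', prepend. Next row=LF[6]=0
  step 2: row=0, L[0]='E', prepend. Next row=LF[0]=1
  step 3: row=1, L[1]='t', prepend. Next row=LF[1]=7
  step 4: row=7, L[7]='e', prepend. Next row=LF[7]=2
  step 5: row=2, L[2]='l', prepend. Next row=LF[2]=5
  step 6: row=5, L[5]='g', prepend. Next row=LF[5]=3
  step 7: row=3, L[3]='i', prepend. Next row=LF[3]=4
  step 8: row=4, L[4]='p', prepend. Next row=LF[4]=6
Reversed output: pigletE$

Answer: pigletE$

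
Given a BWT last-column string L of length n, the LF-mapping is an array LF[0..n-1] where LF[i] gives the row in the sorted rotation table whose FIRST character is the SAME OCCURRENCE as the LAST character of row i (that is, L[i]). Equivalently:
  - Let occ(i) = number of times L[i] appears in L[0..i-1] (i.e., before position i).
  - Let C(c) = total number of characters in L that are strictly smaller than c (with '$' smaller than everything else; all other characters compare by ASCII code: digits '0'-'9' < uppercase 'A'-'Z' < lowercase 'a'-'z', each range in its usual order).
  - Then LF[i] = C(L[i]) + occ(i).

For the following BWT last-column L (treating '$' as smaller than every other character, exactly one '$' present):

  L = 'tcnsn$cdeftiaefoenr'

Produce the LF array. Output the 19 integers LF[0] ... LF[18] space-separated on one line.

Answer: 17 2 11 16 12 0 3 4 5 8 18 10 1 6 9 14 7 13 15

Derivation:
Char counts: '$':1, 'a':1, 'c':2, 'd':1, 'e':3, 'f':2, 'i':1, 'n':3, 'o':1, 'r':1, 's':1, 't':2
C (first-col start): C('$')=0, C('a')=1, C('c')=2, C('d')=4, C('e')=5, C('f')=8, C('i')=10, C('n')=11, C('o')=14, C('r')=15, C('s')=16, C('t')=17
L[0]='t': occ=0, LF[0]=C('t')+0=17+0=17
L[1]='c': occ=0, LF[1]=C('c')+0=2+0=2
L[2]='n': occ=0, LF[2]=C('n')+0=11+0=11
L[3]='s': occ=0, LF[3]=C('s')+0=16+0=16
L[4]='n': occ=1, LF[4]=C('n')+1=11+1=12
L[5]='$': occ=0, LF[5]=C('$')+0=0+0=0
L[6]='c': occ=1, LF[6]=C('c')+1=2+1=3
L[7]='d': occ=0, LF[7]=C('d')+0=4+0=4
L[8]='e': occ=0, LF[8]=C('e')+0=5+0=5
L[9]='f': occ=0, LF[9]=C('f')+0=8+0=8
L[10]='t': occ=1, LF[10]=C('t')+1=17+1=18
L[11]='i': occ=0, LF[11]=C('i')+0=10+0=10
L[12]='a': occ=0, LF[12]=C('a')+0=1+0=1
L[13]='e': occ=1, LF[13]=C('e')+1=5+1=6
L[14]='f': occ=1, LF[14]=C('f')+1=8+1=9
L[15]='o': occ=0, LF[15]=C('o')+0=14+0=14
L[16]='e': occ=2, LF[16]=C('e')+2=5+2=7
L[17]='n': occ=2, LF[17]=C('n')+2=11+2=13
L[18]='r': occ=0, LF[18]=C('r')+0=15+0=15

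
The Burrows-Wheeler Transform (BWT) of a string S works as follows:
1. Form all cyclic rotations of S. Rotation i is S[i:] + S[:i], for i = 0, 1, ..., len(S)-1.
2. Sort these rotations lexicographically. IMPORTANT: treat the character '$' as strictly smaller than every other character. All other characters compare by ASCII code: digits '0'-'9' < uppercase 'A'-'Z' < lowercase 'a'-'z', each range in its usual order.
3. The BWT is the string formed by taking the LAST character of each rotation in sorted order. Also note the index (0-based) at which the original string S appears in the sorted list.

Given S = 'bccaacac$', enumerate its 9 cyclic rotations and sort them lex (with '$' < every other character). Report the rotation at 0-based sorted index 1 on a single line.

All 9 rotations (rotation i = S[i:]+S[:i]):
  rot[0] = bccaacac$
  rot[1] = ccaacac$b
  rot[2] = caacac$bc
  rot[3] = aacac$bcc
  rot[4] = acac$bcca
  rot[5] = cac$bccaa
  rot[6] = ac$bccaac
  rot[7] = c$bccaaca
  rot[8] = $bccaacac
Sorted (with $ < everything):
  sorted[0] = $bccaacac
  sorted[1] = aacac$bcc
  sorted[2] = ac$bccaac
  sorted[3] = acac$bcca
  sorted[4] = bccaacac$
  sorted[5] = c$bccaaca
  sorted[6] = caacac$bc
  sorted[7] = cac$bccaa
  sorted[8] = ccaacac$b
sorted[1] = aacac$bcc

Answer: aacac$bcc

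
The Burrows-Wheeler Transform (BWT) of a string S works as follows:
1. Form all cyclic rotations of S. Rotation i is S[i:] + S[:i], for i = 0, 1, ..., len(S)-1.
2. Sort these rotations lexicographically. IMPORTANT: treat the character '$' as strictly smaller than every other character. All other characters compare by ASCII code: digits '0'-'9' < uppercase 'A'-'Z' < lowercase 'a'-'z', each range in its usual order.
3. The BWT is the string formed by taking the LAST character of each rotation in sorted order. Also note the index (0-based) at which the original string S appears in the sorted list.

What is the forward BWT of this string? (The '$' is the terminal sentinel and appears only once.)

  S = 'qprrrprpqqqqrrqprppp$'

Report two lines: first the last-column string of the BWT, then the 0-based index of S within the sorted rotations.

All 21 rotations (rotation i = S[i:]+S[:i]):
  rot[0] = qprrrprpqqqqrrqprppp$
  rot[1] = prrrprpqqqqrrqprppp$q
  rot[2] = rrrprpqqqqrrqprppp$qp
  rot[3] = rrprpqqqqrrqprppp$qpr
  rot[4] = rprpqqqqrrqprppp$qprr
  rot[5] = prpqqqqrrqprppp$qprrr
  rot[6] = rpqqqqrrqprppp$qprrrp
  rot[7] = pqqqqrrqprppp$qprrrpr
  rot[8] = qqqqrrqprppp$qprrrprp
  rot[9] = qqqrrqprppp$qprrrprpq
  rot[10] = qqrrqprppp$qprrrprpqq
  rot[11] = qrrqprppp$qprrrprpqqq
  rot[12] = rrqprppp$qprrrprpqqqq
  rot[13] = rqprppp$qprrrprpqqqqr
  rot[14] = qprppp$qprrrprpqqqqrr
  rot[15] = prppp$qprrrprpqqqqrrq
  rot[16] = rppp$qprrrprpqqqqrrqp
  rot[17] = ppp$qprrrprpqqqqrrqpr
  rot[18] = pp$qprrrprpqqqqrrqprp
  rot[19] = p$qprrrprpqqqqrrqprpp
  rot[20] = $qprrrprpqqqqrrqprppp
Sorted (with $ < everything):
  sorted[0] = $qprrrprpqqqqrrqprppp  (last char: 'p')
  sorted[1] = p$qprrrprpqqqqrrqprpp  (last char: 'p')
  sorted[2] = pp$qprrrprpqqqqrrqprp  (last char: 'p')
  sorted[3] = ppp$qprrrprpqqqqrrqpr  (last char: 'r')
  sorted[4] = pqqqqrrqprppp$qprrrpr  (last char: 'r')
  sorted[5] = prppp$qprrrprpqqqqrrq  (last char: 'q')
  sorted[6] = prpqqqqrrqprppp$qprrr  (last char: 'r')
  sorted[7] = prrrprpqqqqrrqprppp$q  (last char: 'q')
  sorted[8] = qprppp$qprrrprpqqqqrr  (last char: 'r')
  sorted[9] = qprrrprpqqqqrrqprppp$  (last char: '$')
  sorted[10] = qqqqrrqprppp$qprrrprp  (last char: 'p')
  sorted[11] = qqqrrqprppp$qprrrprpq  (last char: 'q')
  sorted[12] = qqrrqprppp$qprrrprpqq  (last char: 'q')
  sorted[13] = qrrqprppp$qprrrprpqqq  (last char: 'q')
  sorted[14] = rppp$qprrrprpqqqqrrqp  (last char: 'p')
  sorted[15] = rpqqqqrrqprppp$qprrrp  (last char: 'p')
  sorted[16] = rprpqqqqrrqprppp$qprr  (last char: 'r')
  sorted[17] = rqprppp$qprrrprpqqqqr  (last char: 'r')
  sorted[18] = rrprpqqqqrrqprppp$qpr  (last char: 'r')
  sorted[19] = rrqprppp$qprrrprpqqqq  (last char: 'q')
  sorted[20] = rrrprpqqqqrrqprppp$qp  (last char: 'p')
Last column: ppprrqrqr$pqqqpprrrqp
Original string S is at sorted index 9

Answer: ppprrqrqr$pqqqpprrrqp
9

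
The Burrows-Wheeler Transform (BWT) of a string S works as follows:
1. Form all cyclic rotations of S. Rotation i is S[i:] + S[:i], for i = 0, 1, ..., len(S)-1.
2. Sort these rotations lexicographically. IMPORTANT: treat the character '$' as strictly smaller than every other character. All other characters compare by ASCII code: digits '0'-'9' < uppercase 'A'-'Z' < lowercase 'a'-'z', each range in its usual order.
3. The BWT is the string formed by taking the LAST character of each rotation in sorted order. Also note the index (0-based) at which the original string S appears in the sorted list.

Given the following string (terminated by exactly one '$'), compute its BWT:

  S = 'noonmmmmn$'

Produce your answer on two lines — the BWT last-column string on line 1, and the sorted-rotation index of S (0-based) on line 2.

Answer: nnmmmmo$on
7

Derivation:
All 10 rotations (rotation i = S[i:]+S[:i]):
  rot[0] = noonmmmmn$
  rot[1] = oonmmmmn$n
  rot[2] = onmmmmn$no
  rot[3] = nmmmmn$noo
  rot[4] = mmmmn$noon
  rot[5] = mmmn$noonm
  rot[6] = mmn$noonmm
  rot[7] = mn$noonmmm
  rot[8] = n$noonmmmm
  rot[9] = $noonmmmmn
Sorted (with $ < everything):
  sorted[0] = $noonmmmmn  (last char: 'n')
  sorted[1] = mmmmn$noon  (last char: 'n')
  sorted[2] = mmmn$noonm  (last char: 'm')
  sorted[3] = mmn$noonmm  (last char: 'm')
  sorted[4] = mn$noonmmm  (last char: 'm')
  sorted[5] = n$noonmmmm  (last char: 'm')
  sorted[6] = nmmmmn$noo  (last char: 'o')
  sorted[7] = noonmmmmn$  (last char: '$')
  sorted[8] = onmmmmn$no  (last char: 'o')
  sorted[9] = oonmmmmn$n  (last char: 'n')
Last column: nnmmmmo$on
Original string S is at sorted index 7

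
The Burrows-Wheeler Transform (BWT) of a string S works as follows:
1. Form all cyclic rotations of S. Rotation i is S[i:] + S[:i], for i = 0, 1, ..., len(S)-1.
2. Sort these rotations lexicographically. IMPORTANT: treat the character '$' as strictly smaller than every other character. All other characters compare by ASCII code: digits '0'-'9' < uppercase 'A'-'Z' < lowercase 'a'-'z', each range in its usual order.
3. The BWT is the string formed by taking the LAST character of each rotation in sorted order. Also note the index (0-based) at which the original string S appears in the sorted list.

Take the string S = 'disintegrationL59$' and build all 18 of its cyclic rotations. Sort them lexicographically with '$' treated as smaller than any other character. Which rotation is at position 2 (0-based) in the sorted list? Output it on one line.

All 18 rotations (rotation i = S[i:]+S[:i]):
  rot[0] = disintegrationL59$
  rot[1] = isintegrationL59$d
  rot[2] = sintegrationL59$di
  rot[3] = integrationL59$dis
  rot[4] = ntegrationL59$disi
  rot[5] = tegrationL59$disin
  rot[6] = egrationL59$disint
  rot[7] = grationL59$disinte
  rot[8] = rationL59$disinteg
  rot[9] = ationL59$disintegr
  rot[10] = tionL59$disintegra
  rot[11] = ionL59$disintegrat
  rot[12] = onL59$disintegrati
  rot[13] = nL59$disintegratio
  rot[14] = L59$disintegration
  rot[15] = 59$disintegrationL
  rot[16] = 9$disintegrationL5
  rot[17] = $disintegrationL59
Sorted (with $ < everything):
  sorted[0] = $disintegrationL59
  sorted[1] = 59$disintegrationL
  sorted[2] = 9$disintegrationL5
  sorted[3] = L59$disintegration
  sorted[4] = ationL59$disintegr
  sorted[5] = disintegrationL59$
  sorted[6] = egrationL59$disint
  sorted[7] = grationL59$disinte
  sorted[8] = integrationL59$dis
  sorted[9] = ionL59$disintegrat
  sorted[10] = isintegrationL59$d
  sorted[11] = nL59$disintegratio
  sorted[12] = ntegrationL59$disi
  sorted[13] = onL59$disintegrati
  sorted[14] = rationL59$disinteg
  sorted[15] = sintegrationL59$di
  sorted[16] = tegrationL59$disin
  sorted[17] = tionL59$disintegra
sorted[2] = 9$disintegrationL5

Answer: 9$disintegrationL5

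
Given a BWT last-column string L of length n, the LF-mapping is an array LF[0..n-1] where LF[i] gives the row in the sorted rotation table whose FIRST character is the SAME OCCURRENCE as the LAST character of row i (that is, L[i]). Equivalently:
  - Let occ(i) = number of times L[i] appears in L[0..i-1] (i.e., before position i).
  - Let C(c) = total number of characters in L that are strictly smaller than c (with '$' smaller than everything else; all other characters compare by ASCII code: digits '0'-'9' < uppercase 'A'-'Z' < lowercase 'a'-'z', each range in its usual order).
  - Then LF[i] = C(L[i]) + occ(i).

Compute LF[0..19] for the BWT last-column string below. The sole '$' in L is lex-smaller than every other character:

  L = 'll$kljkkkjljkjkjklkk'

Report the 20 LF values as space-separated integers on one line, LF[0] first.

Answer: 15 16 0 6 17 1 7 8 9 2 18 3 10 4 11 5 12 19 13 14

Derivation:
Char counts: '$':1, 'j':5, 'k':9, 'l':5
C (first-col start): C('$')=0, C('j')=1, C('k')=6, C('l')=15
L[0]='l': occ=0, LF[0]=C('l')+0=15+0=15
L[1]='l': occ=1, LF[1]=C('l')+1=15+1=16
L[2]='$': occ=0, LF[2]=C('$')+0=0+0=0
L[3]='k': occ=0, LF[3]=C('k')+0=6+0=6
L[4]='l': occ=2, LF[4]=C('l')+2=15+2=17
L[5]='j': occ=0, LF[5]=C('j')+0=1+0=1
L[6]='k': occ=1, LF[6]=C('k')+1=6+1=7
L[7]='k': occ=2, LF[7]=C('k')+2=6+2=8
L[8]='k': occ=3, LF[8]=C('k')+3=6+3=9
L[9]='j': occ=1, LF[9]=C('j')+1=1+1=2
L[10]='l': occ=3, LF[10]=C('l')+3=15+3=18
L[11]='j': occ=2, LF[11]=C('j')+2=1+2=3
L[12]='k': occ=4, LF[12]=C('k')+4=6+4=10
L[13]='j': occ=3, LF[13]=C('j')+3=1+3=4
L[14]='k': occ=5, LF[14]=C('k')+5=6+5=11
L[15]='j': occ=4, LF[15]=C('j')+4=1+4=5
L[16]='k': occ=6, LF[16]=C('k')+6=6+6=12
L[17]='l': occ=4, LF[17]=C('l')+4=15+4=19
L[18]='k': occ=7, LF[18]=C('k')+7=6+7=13
L[19]='k': occ=8, LF[19]=C('k')+8=6+8=14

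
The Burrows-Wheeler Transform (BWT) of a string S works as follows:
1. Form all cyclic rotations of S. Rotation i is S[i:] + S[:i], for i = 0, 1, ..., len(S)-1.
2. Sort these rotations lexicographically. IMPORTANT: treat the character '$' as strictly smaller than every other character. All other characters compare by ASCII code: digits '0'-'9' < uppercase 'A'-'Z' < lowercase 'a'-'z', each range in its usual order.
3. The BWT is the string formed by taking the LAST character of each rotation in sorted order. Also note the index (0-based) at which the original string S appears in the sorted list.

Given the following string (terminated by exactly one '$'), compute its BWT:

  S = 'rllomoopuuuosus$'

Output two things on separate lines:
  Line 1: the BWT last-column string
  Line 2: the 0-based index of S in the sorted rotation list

Answer: srlolmouo$uousup
9

Derivation:
All 16 rotations (rotation i = S[i:]+S[:i]):
  rot[0] = rllomoopuuuosus$
  rot[1] = llomoopuuuosus$r
  rot[2] = lomoopuuuosus$rl
  rot[3] = omoopuuuosus$rll
  rot[4] = moopuuuosus$rllo
  rot[5] = oopuuuosus$rllom
  rot[6] = opuuuosus$rllomo
  rot[7] = puuuosus$rllomoo
  rot[8] = uuuosus$rllomoop
  rot[9] = uuosus$rllomoopu
  rot[10] = uosus$rllomoopuu
  rot[11] = osus$rllomoopuuu
  rot[12] = sus$rllomoopuuuo
  rot[13] = us$rllomoopuuuos
  rot[14] = s$rllomoopuuuosu
  rot[15] = $rllomoopuuuosus
Sorted (with $ < everything):
  sorted[0] = $rllomoopuuuosus  (last char: 's')
  sorted[1] = llomoopuuuosus$r  (last char: 'r')
  sorted[2] = lomoopuuuosus$rl  (last char: 'l')
  sorted[3] = moopuuuosus$rllo  (last char: 'o')
  sorted[4] = omoopuuuosus$rll  (last char: 'l')
  sorted[5] = oopuuuosus$rllom  (last char: 'm')
  sorted[6] = opuuuosus$rllomo  (last char: 'o')
  sorted[7] = osus$rllomoopuuu  (last char: 'u')
  sorted[8] = puuuosus$rllomoo  (last char: 'o')
  sorted[9] = rllomoopuuuosus$  (last char: '$')
  sorted[10] = s$rllomoopuuuosu  (last char: 'u')
  sorted[11] = sus$rllomoopuuuo  (last char: 'o')
  sorted[12] = uosus$rllomoopuu  (last char: 'u')
  sorted[13] = us$rllomoopuuuos  (last char: 's')
  sorted[14] = uuosus$rllomoopu  (last char: 'u')
  sorted[15] = uuuosus$rllomoop  (last char: 'p')
Last column: srlolmouo$uousup
Original string S is at sorted index 9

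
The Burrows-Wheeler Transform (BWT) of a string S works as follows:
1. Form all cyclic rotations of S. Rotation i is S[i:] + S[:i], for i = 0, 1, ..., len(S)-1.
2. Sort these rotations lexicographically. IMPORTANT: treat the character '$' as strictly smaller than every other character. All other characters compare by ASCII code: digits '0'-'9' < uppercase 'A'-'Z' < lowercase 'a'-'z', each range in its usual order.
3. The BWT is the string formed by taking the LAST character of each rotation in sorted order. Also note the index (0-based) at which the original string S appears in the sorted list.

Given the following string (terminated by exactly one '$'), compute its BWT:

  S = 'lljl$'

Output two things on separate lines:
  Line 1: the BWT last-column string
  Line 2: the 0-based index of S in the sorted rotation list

Answer: lljl$
4

Derivation:
All 5 rotations (rotation i = S[i:]+S[:i]):
  rot[0] = lljl$
  rot[1] = ljl$l
  rot[2] = jl$ll
  rot[3] = l$llj
  rot[4] = $lljl
Sorted (with $ < everything):
  sorted[0] = $lljl  (last char: 'l')
  sorted[1] = jl$ll  (last char: 'l')
  sorted[2] = l$llj  (last char: 'j')
  sorted[3] = ljl$l  (last char: 'l')
  sorted[4] = lljl$  (last char: '$')
Last column: lljl$
Original string S is at sorted index 4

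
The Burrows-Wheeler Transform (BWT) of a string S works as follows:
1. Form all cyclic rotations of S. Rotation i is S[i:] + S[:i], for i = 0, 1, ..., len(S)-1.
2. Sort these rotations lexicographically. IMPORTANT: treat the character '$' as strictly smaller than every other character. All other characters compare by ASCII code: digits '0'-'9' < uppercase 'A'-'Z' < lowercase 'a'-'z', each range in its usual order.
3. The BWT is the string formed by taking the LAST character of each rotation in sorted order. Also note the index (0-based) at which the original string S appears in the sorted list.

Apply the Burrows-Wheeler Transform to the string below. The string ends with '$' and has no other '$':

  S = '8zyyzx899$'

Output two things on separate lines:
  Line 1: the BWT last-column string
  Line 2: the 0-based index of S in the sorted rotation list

Answer: 9x$98zzyy8
2

Derivation:
All 10 rotations (rotation i = S[i:]+S[:i]):
  rot[0] = 8zyyzx899$
  rot[1] = zyyzx899$8
  rot[2] = yyzx899$8z
  rot[3] = yzx899$8zy
  rot[4] = zx899$8zyy
  rot[5] = x899$8zyyz
  rot[6] = 899$8zyyzx
  rot[7] = 99$8zyyzx8
  rot[8] = 9$8zyyzx89
  rot[9] = $8zyyzx899
Sorted (with $ < everything):
  sorted[0] = $8zyyzx899  (last char: '9')
  sorted[1] = 899$8zyyzx  (last char: 'x')
  sorted[2] = 8zyyzx899$  (last char: '$')
  sorted[3] = 9$8zyyzx89  (last char: '9')
  sorted[4] = 99$8zyyzx8  (last char: '8')
  sorted[5] = x899$8zyyz  (last char: 'z')
  sorted[6] = yyzx899$8z  (last char: 'z')
  sorted[7] = yzx899$8zy  (last char: 'y')
  sorted[8] = zx899$8zyy  (last char: 'y')
  sorted[9] = zyyzx899$8  (last char: '8')
Last column: 9x$98zzyy8
Original string S is at sorted index 2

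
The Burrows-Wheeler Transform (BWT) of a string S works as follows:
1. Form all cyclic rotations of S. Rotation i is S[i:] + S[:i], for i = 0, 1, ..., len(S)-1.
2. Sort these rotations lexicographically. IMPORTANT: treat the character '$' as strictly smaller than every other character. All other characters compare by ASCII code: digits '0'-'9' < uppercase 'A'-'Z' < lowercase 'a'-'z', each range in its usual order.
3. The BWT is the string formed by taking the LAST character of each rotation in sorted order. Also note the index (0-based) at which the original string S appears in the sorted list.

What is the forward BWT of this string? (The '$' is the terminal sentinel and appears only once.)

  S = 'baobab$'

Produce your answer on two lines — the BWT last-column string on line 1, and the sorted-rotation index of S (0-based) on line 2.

Answer: bbbao$a
5

Derivation:
All 7 rotations (rotation i = S[i:]+S[:i]):
  rot[0] = baobab$
  rot[1] = aobab$b
  rot[2] = obab$ba
  rot[3] = bab$bao
  rot[4] = ab$baob
  rot[5] = b$baoba
  rot[6] = $baobab
Sorted (with $ < everything):
  sorted[0] = $baobab  (last char: 'b')
  sorted[1] = ab$baob  (last char: 'b')
  sorted[2] = aobab$b  (last char: 'b')
  sorted[3] = b$baoba  (last char: 'a')
  sorted[4] = bab$bao  (last char: 'o')
  sorted[5] = baobab$  (last char: '$')
  sorted[6] = obab$ba  (last char: 'a')
Last column: bbbao$a
Original string S is at sorted index 5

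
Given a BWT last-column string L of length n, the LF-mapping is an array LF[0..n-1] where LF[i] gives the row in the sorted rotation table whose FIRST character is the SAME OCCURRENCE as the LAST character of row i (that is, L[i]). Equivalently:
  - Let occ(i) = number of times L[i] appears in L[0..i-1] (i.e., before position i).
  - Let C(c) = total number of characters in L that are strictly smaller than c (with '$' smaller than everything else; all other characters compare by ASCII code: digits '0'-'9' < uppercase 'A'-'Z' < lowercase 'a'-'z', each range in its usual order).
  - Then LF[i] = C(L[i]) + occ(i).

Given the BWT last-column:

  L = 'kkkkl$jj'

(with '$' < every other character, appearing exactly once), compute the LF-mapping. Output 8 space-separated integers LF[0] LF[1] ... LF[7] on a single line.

Answer: 3 4 5 6 7 0 1 2

Derivation:
Char counts: '$':1, 'j':2, 'k':4, 'l':1
C (first-col start): C('$')=0, C('j')=1, C('k')=3, C('l')=7
L[0]='k': occ=0, LF[0]=C('k')+0=3+0=3
L[1]='k': occ=1, LF[1]=C('k')+1=3+1=4
L[2]='k': occ=2, LF[2]=C('k')+2=3+2=5
L[3]='k': occ=3, LF[3]=C('k')+3=3+3=6
L[4]='l': occ=0, LF[4]=C('l')+0=7+0=7
L[5]='$': occ=0, LF[5]=C('$')+0=0+0=0
L[6]='j': occ=0, LF[6]=C('j')+0=1+0=1
L[7]='j': occ=1, LF[7]=C('j')+1=1+1=2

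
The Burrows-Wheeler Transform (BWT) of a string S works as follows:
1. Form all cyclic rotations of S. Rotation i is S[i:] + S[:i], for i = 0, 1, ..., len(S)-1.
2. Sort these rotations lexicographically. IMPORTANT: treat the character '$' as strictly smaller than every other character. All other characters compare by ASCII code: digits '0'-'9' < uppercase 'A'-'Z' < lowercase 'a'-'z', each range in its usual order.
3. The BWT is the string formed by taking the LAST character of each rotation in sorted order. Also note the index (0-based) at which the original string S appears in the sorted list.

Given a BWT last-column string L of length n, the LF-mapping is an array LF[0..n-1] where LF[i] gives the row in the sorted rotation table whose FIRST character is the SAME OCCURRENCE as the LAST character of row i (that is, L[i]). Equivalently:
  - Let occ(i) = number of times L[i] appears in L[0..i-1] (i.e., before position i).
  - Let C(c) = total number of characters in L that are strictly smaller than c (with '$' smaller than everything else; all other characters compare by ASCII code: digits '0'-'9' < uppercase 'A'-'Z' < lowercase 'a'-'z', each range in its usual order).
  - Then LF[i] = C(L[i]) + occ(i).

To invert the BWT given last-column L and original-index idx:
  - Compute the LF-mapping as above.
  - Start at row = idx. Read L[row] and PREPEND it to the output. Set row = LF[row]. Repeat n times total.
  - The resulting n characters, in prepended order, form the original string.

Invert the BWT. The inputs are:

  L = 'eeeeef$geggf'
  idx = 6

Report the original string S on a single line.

Answer: efgggfeeeee$

Derivation:
LF mapping: 1 2 3 4 5 7 0 9 6 10 11 8
Walk LF starting at row 6, prepending L[row]:
  step 1: row=6, L[6]='$', prepend. Next row=LF[6]=0
  step 2: row=0, L[0]='e', prepend. Next row=LF[0]=1
  step 3: row=1, L[1]='e', prepend. Next row=LF[1]=2
  step 4: row=2, L[2]='e', prepend. Next row=LF[2]=3
  step 5: row=3, L[3]='e', prepend. Next row=LF[3]=4
  step 6: row=4, L[4]='e', prepend. Next row=LF[4]=5
  step 7: row=5, L[5]='f', prepend. Next row=LF[5]=7
  step 8: row=7, L[7]='g', prepend. Next row=LF[7]=9
  step 9: row=9, L[9]='g', prepend. Next row=LF[9]=10
  step 10: row=10, L[10]='g', prepend. Next row=LF[10]=11
  step 11: row=11, L[11]='f', prepend. Next row=LF[11]=8
  step 12: row=8, L[8]='e', prepend. Next row=LF[8]=6
Reversed output: efgggfeeeee$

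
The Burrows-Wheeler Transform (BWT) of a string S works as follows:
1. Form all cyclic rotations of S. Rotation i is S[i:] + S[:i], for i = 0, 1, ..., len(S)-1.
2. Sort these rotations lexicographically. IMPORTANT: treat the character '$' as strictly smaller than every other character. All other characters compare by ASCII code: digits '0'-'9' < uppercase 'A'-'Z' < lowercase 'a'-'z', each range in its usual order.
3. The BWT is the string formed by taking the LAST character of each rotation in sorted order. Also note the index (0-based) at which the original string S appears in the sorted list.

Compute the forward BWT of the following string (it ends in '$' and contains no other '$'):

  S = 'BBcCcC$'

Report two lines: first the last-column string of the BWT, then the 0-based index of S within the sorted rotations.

Answer: C$BccCB
1

Derivation:
All 7 rotations (rotation i = S[i:]+S[:i]):
  rot[0] = BBcCcC$
  rot[1] = BcCcC$B
  rot[2] = cCcC$BB
  rot[3] = CcC$BBc
  rot[4] = cC$BBcC
  rot[5] = C$BBcCc
  rot[6] = $BBcCcC
Sorted (with $ < everything):
  sorted[0] = $BBcCcC  (last char: 'C')
  sorted[1] = BBcCcC$  (last char: '$')
  sorted[2] = BcCcC$B  (last char: 'B')
  sorted[3] = C$BBcCc  (last char: 'c')
  sorted[4] = CcC$BBc  (last char: 'c')
  sorted[5] = cC$BBcC  (last char: 'C')
  sorted[6] = cCcC$BB  (last char: 'B')
Last column: C$BccCB
Original string S is at sorted index 1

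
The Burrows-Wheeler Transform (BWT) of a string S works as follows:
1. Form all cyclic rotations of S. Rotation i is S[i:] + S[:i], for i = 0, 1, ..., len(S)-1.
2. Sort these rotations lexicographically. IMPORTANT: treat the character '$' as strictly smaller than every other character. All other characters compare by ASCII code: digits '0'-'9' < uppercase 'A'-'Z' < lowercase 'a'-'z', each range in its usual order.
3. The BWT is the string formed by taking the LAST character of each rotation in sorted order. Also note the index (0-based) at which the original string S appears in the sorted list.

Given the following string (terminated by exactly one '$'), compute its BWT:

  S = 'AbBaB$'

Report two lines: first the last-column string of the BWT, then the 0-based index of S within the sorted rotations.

Answer: B$abBA
1

Derivation:
All 6 rotations (rotation i = S[i:]+S[:i]):
  rot[0] = AbBaB$
  rot[1] = bBaB$A
  rot[2] = BaB$Ab
  rot[3] = aB$AbB
  rot[4] = B$AbBa
  rot[5] = $AbBaB
Sorted (with $ < everything):
  sorted[0] = $AbBaB  (last char: 'B')
  sorted[1] = AbBaB$  (last char: '$')
  sorted[2] = B$AbBa  (last char: 'a')
  sorted[3] = BaB$Ab  (last char: 'b')
  sorted[4] = aB$AbB  (last char: 'B')
  sorted[5] = bBaB$A  (last char: 'A')
Last column: B$abBA
Original string S is at sorted index 1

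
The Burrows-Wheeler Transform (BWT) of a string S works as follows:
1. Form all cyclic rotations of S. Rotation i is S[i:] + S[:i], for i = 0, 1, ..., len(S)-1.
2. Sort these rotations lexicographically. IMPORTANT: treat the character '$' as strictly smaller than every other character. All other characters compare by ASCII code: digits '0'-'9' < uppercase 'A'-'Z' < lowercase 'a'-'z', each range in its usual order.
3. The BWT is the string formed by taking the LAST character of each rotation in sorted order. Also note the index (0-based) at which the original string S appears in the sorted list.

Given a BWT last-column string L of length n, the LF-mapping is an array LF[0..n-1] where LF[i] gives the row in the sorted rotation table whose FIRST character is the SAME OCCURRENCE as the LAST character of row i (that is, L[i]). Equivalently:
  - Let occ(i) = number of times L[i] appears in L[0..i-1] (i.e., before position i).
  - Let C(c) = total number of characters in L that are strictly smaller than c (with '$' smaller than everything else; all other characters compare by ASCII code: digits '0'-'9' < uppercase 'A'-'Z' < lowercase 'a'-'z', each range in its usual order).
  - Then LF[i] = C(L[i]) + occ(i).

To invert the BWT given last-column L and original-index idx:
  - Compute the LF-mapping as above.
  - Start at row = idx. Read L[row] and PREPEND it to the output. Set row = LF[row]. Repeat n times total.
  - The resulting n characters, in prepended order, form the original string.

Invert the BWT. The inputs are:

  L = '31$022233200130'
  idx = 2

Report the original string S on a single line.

LF mapping: 11 5 0 1 7 8 9 12 13 10 2 3 6 14 4
Walk LF starting at row 2, prepending L[row]:
  step 1: row=2, L[2]='$', prepend. Next row=LF[2]=0
  step 2: row=0, L[0]='3', prepend. Next row=LF[0]=11
  step 3: row=11, L[11]='0', prepend. Next row=LF[11]=3
  step 4: row=3, L[3]='0', prepend. Next row=LF[3]=1
  step 5: row=1, L[1]='1', prepend. Next row=LF[1]=5
  step 6: row=5, L[5]='2', prepend. Next row=LF[5]=8
  step 7: row=8, L[8]='3', prepend. Next row=LF[8]=13
  step 8: row=13, L[13]='3', prepend. Next row=LF[13]=14
  step 9: row=14, L[14]='0', prepend. Next row=LF[14]=4
  step 10: row=4, L[4]='2', prepend. Next row=LF[4]=7
  step 11: row=7, L[7]='3', prepend. Next row=LF[7]=12
  step 12: row=12, L[12]='1', prepend. Next row=LF[12]=6
  step 13: row=6, L[6]='2', prepend. Next row=LF[6]=9
  step 14: row=9, L[9]='2', prepend. Next row=LF[9]=10
  step 15: row=10, L[10]='0', prepend. Next row=LF[10]=2
Reversed output: 02213203321003$

Answer: 02213203321003$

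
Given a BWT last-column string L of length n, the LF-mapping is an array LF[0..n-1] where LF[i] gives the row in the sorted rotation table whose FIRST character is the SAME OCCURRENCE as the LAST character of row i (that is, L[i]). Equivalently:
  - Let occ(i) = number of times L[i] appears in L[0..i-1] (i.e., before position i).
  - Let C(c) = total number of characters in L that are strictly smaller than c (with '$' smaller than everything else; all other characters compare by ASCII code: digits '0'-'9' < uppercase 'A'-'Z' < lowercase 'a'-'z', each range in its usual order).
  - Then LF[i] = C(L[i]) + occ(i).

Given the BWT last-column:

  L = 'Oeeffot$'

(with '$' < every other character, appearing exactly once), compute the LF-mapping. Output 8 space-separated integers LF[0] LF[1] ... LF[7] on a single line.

Answer: 1 2 3 4 5 6 7 0

Derivation:
Char counts: '$':1, 'O':1, 'e':2, 'f':2, 'o':1, 't':1
C (first-col start): C('$')=0, C('O')=1, C('e')=2, C('f')=4, C('o')=6, C('t')=7
L[0]='O': occ=0, LF[0]=C('O')+0=1+0=1
L[1]='e': occ=0, LF[1]=C('e')+0=2+0=2
L[2]='e': occ=1, LF[2]=C('e')+1=2+1=3
L[3]='f': occ=0, LF[3]=C('f')+0=4+0=4
L[4]='f': occ=1, LF[4]=C('f')+1=4+1=5
L[5]='o': occ=0, LF[5]=C('o')+0=6+0=6
L[6]='t': occ=0, LF[6]=C('t')+0=7+0=7
L[7]='$': occ=0, LF[7]=C('$')+0=0+0=0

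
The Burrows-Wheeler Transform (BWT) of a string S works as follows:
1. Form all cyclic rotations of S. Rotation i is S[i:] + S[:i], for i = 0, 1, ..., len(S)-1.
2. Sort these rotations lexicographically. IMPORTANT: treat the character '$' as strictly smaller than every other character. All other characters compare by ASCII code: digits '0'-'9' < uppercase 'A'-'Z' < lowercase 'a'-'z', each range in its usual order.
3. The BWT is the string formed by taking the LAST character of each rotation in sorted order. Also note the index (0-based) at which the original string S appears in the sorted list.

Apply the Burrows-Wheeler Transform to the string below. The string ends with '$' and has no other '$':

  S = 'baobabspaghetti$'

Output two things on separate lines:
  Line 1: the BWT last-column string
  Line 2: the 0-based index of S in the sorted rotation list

Answer: ibpbo$ahagtasbte
5

Derivation:
All 16 rotations (rotation i = S[i:]+S[:i]):
  rot[0] = baobabspaghetti$
  rot[1] = aobabspaghetti$b
  rot[2] = obabspaghetti$ba
  rot[3] = babspaghetti$bao
  rot[4] = abspaghetti$baob
  rot[5] = bspaghetti$baoba
  rot[6] = spaghetti$baobab
  rot[7] = paghetti$baobabs
  rot[8] = aghetti$baobabsp
  rot[9] = ghetti$baobabspa
  rot[10] = hetti$baobabspag
  rot[11] = etti$baobabspagh
  rot[12] = tti$baobabspaghe
  rot[13] = ti$baobabspaghet
  rot[14] = i$baobabspaghett
  rot[15] = $baobabspaghetti
Sorted (with $ < everything):
  sorted[0] = $baobabspaghetti  (last char: 'i')
  sorted[1] = abspaghetti$baob  (last char: 'b')
  sorted[2] = aghetti$baobabsp  (last char: 'p')
  sorted[3] = aobabspaghetti$b  (last char: 'b')
  sorted[4] = babspaghetti$bao  (last char: 'o')
  sorted[5] = baobabspaghetti$  (last char: '$')
  sorted[6] = bspaghetti$baoba  (last char: 'a')
  sorted[7] = etti$baobabspagh  (last char: 'h')
  sorted[8] = ghetti$baobabspa  (last char: 'a')
  sorted[9] = hetti$baobabspag  (last char: 'g')
  sorted[10] = i$baobabspaghett  (last char: 't')
  sorted[11] = obabspaghetti$ba  (last char: 'a')
  sorted[12] = paghetti$baobabs  (last char: 's')
  sorted[13] = spaghetti$baobab  (last char: 'b')
  sorted[14] = ti$baobabspaghet  (last char: 't')
  sorted[15] = tti$baobabspaghe  (last char: 'e')
Last column: ibpbo$ahagtasbte
Original string S is at sorted index 5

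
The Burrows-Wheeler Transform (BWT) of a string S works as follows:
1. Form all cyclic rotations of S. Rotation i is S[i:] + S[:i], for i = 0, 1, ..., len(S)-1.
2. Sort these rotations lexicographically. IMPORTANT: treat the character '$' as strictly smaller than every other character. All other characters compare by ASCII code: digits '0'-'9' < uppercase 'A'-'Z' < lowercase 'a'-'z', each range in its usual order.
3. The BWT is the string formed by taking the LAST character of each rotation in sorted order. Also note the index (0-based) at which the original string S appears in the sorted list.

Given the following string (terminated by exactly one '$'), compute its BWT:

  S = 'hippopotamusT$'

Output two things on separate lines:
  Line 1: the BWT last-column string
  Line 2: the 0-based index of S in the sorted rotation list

All 14 rotations (rotation i = S[i:]+S[:i]):
  rot[0] = hippopotamusT$
  rot[1] = ippopotamusT$h
  rot[2] = ppopotamusT$hi
  rot[3] = popotamusT$hip
  rot[4] = opotamusT$hipp
  rot[5] = potamusT$hippo
  rot[6] = otamusT$hippop
  rot[7] = tamusT$hippopo
  rot[8] = amusT$hippopot
  rot[9] = musT$hippopota
  rot[10] = usT$hippopotam
  rot[11] = sT$hippopotamu
  rot[12] = T$hippopotamus
  rot[13] = $hippopotamusT
Sorted (with $ < everything):
  sorted[0] = $hippopotamusT  (last char: 'T')
  sorted[1] = T$hippopotamus  (last char: 's')
  sorted[2] = amusT$hippopot  (last char: 't')
  sorted[3] = hippopotamusT$  (last char: '$')
  sorted[4] = ippopotamusT$h  (last char: 'h')
  sorted[5] = musT$hippopota  (last char: 'a')
  sorted[6] = opotamusT$hipp  (last char: 'p')
  sorted[7] = otamusT$hippop  (last char: 'p')
  sorted[8] = popotamusT$hip  (last char: 'p')
  sorted[9] = potamusT$hippo  (last char: 'o')
  sorted[10] = ppopotamusT$hi  (last char: 'i')
  sorted[11] = sT$hippopotamu  (last char: 'u')
  sorted[12] = tamusT$hippopo  (last char: 'o')
  sorted[13] = usT$hippopotam  (last char: 'm')
Last column: Tst$happpoiuom
Original string S is at sorted index 3

Answer: Tst$happpoiuom
3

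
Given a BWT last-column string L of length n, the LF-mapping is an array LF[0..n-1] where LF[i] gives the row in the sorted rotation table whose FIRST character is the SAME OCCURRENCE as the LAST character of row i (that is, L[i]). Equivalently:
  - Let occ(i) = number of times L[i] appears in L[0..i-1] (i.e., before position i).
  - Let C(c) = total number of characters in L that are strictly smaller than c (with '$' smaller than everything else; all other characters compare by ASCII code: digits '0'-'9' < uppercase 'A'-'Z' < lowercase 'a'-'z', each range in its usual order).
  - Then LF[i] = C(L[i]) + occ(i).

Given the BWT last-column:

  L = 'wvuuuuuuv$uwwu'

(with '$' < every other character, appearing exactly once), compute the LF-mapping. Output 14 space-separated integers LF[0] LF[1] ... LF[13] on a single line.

Char counts: '$':1, 'u':8, 'v':2, 'w':3
C (first-col start): C('$')=0, C('u')=1, C('v')=9, C('w')=11
L[0]='w': occ=0, LF[0]=C('w')+0=11+0=11
L[1]='v': occ=0, LF[1]=C('v')+0=9+0=9
L[2]='u': occ=0, LF[2]=C('u')+0=1+0=1
L[3]='u': occ=1, LF[3]=C('u')+1=1+1=2
L[4]='u': occ=2, LF[4]=C('u')+2=1+2=3
L[5]='u': occ=3, LF[5]=C('u')+3=1+3=4
L[6]='u': occ=4, LF[6]=C('u')+4=1+4=5
L[7]='u': occ=5, LF[7]=C('u')+5=1+5=6
L[8]='v': occ=1, LF[8]=C('v')+1=9+1=10
L[9]='$': occ=0, LF[9]=C('$')+0=0+0=0
L[10]='u': occ=6, LF[10]=C('u')+6=1+6=7
L[11]='w': occ=1, LF[11]=C('w')+1=11+1=12
L[12]='w': occ=2, LF[12]=C('w')+2=11+2=13
L[13]='u': occ=7, LF[13]=C('u')+7=1+7=8

Answer: 11 9 1 2 3 4 5 6 10 0 7 12 13 8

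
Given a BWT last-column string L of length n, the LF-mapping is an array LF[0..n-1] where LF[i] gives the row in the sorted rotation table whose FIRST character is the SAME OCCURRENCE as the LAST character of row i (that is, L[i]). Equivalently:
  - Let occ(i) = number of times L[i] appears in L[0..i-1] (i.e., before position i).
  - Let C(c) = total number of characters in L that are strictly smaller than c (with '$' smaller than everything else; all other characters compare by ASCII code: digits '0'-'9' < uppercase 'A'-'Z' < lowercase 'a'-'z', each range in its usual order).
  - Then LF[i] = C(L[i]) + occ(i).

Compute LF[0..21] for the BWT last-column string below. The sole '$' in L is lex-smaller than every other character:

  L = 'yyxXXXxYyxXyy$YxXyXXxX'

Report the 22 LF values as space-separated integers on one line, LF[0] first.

Answer: 16 17 11 1 2 3 12 9 18 13 4 19 20 0 10 14 5 21 6 7 15 8

Derivation:
Char counts: '$':1, 'X':8, 'Y':2, 'x':5, 'y':6
C (first-col start): C('$')=0, C('X')=1, C('Y')=9, C('x')=11, C('y')=16
L[0]='y': occ=0, LF[0]=C('y')+0=16+0=16
L[1]='y': occ=1, LF[1]=C('y')+1=16+1=17
L[2]='x': occ=0, LF[2]=C('x')+0=11+0=11
L[3]='X': occ=0, LF[3]=C('X')+0=1+0=1
L[4]='X': occ=1, LF[4]=C('X')+1=1+1=2
L[5]='X': occ=2, LF[5]=C('X')+2=1+2=3
L[6]='x': occ=1, LF[6]=C('x')+1=11+1=12
L[7]='Y': occ=0, LF[7]=C('Y')+0=9+0=9
L[8]='y': occ=2, LF[8]=C('y')+2=16+2=18
L[9]='x': occ=2, LF[9]=C('x')+2=11+2=13
L[10]='X': occ=3, LF[10]=C('X')+3=1+3=4
L[11]='y': occ=3, LF[11]=C('y')+3=16+3=19
L[12]='y': occ=4, LF[12]=C('y')+4=16+4=20
L[13]='$': occ=0, LF[13]=C('$')+0=0+0=0
L[14]='Y': occ=1, LF[14]=C('Y')+1=9+1=10
L[15]='x': occ=3, LF[15]=C('x')+3=11+3=14
L[16]='X': occ=4, LF[16]=C('X')+4=1+4=5
L[17]='y': occ=5, LF[17]=C('y')+5=16+5=21
L[18]='X': occ=5, LF[18]=C('X')+5=1+5=6
L[19]='X': occ=6, LF[19]=C('X')+6=1+6=7
L[20]='x': occ=4, LF[20]=C('x')+4=11+4=15
L[21]='X': occ=7, LF[21]=C('X')+7=1+7=8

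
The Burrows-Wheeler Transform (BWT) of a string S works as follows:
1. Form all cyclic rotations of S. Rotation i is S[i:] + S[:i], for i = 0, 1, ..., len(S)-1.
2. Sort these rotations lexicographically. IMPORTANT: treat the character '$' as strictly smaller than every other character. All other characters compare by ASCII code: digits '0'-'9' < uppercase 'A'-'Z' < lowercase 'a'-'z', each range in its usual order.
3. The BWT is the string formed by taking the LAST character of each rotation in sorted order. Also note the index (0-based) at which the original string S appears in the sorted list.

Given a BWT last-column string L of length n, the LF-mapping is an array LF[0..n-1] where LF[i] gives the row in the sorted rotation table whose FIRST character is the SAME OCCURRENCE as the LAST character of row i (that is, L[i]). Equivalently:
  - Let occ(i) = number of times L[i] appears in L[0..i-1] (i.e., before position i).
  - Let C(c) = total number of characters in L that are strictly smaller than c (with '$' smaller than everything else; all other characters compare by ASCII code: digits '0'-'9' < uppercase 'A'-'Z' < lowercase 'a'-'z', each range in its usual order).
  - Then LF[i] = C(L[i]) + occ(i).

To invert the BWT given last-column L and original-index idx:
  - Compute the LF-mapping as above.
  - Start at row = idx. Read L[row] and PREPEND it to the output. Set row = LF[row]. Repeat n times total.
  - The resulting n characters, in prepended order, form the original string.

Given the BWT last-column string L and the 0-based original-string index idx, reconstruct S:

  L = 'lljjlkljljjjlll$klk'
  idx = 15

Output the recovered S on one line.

LF mapping: 10 11 1 2 12 7 13 3 14 4 5 6 15 16 17 0 8 18 9
Walk LF starting at row 15, prepending L[row]:
  step 1: row=15, L[15]='$', prepend. Next row=LF[15]=0
  step 2: row=0, L[0]='l', prepend. Next row=LF[0]=10
  step 3: row=10, L[10]='j', prepend. Next row=LF[10]=5
  step 4: row=5, L[5]='k', prepend. Next row=LF[5]=7
  step 5: row=7, L[7]='j', prepend. Next row=LF[7]=3
  step 6: row=3, L[3]='j', prepend. Next row=LF[3]=2
  step 7: row=2, L[2]='j', prepend. Next row=LF[2]=1
  step 8: row=1, L[1]='l', prepend. Next row=LF[1]=11
  step 9: row=11, L[11]='j', prepend. Next row=LF[11]=6
  step 10: row=6, L[6]='l', prepend. Next row=LF[6]=13
  step 11: row=13, L[13]='l', prepend. Next row=LF[13]=16
  step 12: row=16, L[16]='k', prepend. Next row=LF[16]=8
  step 13: row=8, L[8]='l', prepend. Next row=LF[8]=14
  step 14: row=14, L[14]='l', prepend. Next row=LF[14]=17
  step 15: row=17, L[17]='l', prepend. Next row=LF[17]=18
  step 16: row=18, L[18]='k', prepend. Next row=LF[18]=9
  step 17: row=9, L[9]='j', prepend. Next row=LF[9]=4
  step 18: row=4, L[4]='l', prepend. Next row=LF[4]=12
  step 19: row=12, L[12]='l', prepend. Next row=LF[12]=15
Reversed output: lljklllklljljjjkjl$

Answer: lljklllklljljjjkjl$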